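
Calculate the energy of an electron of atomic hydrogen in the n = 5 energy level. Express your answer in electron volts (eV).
-0.544228 eV

The energy levels of a hydrogen-like atom are given by:
E_n = -13.6057 eV / n²

For n = 5:
E_5 = -13.6057 eV / 5²
E_5 = -13.6057 eV / 25
E_5 = -0.544228 eV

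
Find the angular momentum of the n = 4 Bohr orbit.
4.218e-34 J·s (or 4ℏ)

In the Bohr model, angular momentum is quantized:
L = nℏ

where ℏ = h/(2π) = 1.05457e-34 J·s

For n = 4:
L = 4 × 1.05457e-34 J·s
L = 4.218e-34 J·s

This can also be written as L = 4ℏ.
The angular momentum is an integer multiple of the reduced Planck constant.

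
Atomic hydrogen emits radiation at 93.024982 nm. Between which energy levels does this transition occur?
n = 7 → n = 1

First, find the photon energy from the wavelength (hc = 1239.84 eV·nm):
E = hc/λ = 1239.84 eV·nm / 93.024982 nm = 13.328033 eV

The energy levels of hydrogen satisfy E_n = -13.6057 / n² eV, so an emission n_i → n_f releases
ΔE = 13.6057 × (1/n_f² − 1/n_i²) eV.

Setting ΔE equal to the photon energy:
1/n_f² − 1/n_i² = 13.328033 / 13.6057 = 0.97959186

Since 1/n_i² must be positive, we need 1/n_f² > 0.97959186, i.e. n_f ≤ 1. For each allowed n_f, solve n_i = (1/n_f² − 0.97959186)^(−1/2) and check whether it is a whole number:
  n_f = 1: 1/n_i² = 1.00000000 − 0.97959186 = 0.02040814 → n_i = 7.000  → integer, n_i = 7 ✓

Only n_f = 1 gives an integer upper level, n_i = 7.

The transition is from n = 7 to n = 1 (emission).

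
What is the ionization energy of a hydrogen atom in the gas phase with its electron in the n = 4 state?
0.85036 eV

The ionization energy is the energy needed to remove the electron completely (n → ∞).

For hydrogen, E_n = -13.6057 eV / n².

At n = 4: E_4 = -13.6057 / 4² = -0.85035625 eV
At n = ∞: E_∞ = 0 eV

Ionization energy = E_∞ - E_4 = 0 - (-0.85035625) = 0.85035625 eV
Ionization energy ≈ 0.85036 eV

This is also called the binding energy of the electron in state n = 4.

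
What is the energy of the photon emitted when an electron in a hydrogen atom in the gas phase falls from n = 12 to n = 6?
0.28 eV

The energy levels are E_n = -13.6057 eV / n².

Energy at n = 12: E_12 = -13.6057 / 12² = -0.09448 eV
Energy at n = 6: E_6 = -13.6057 / 6² = -0.37794 eV

For emission (electron falling to lower state), the photon energy is:
E_photon = E_12 - E_6 = |-0.09448 - (-0.37794)|
E_photon = 0.28 eV

This energy is carried away by the emitted photon.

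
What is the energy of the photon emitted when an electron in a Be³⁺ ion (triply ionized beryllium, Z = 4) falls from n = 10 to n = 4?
11.429 eV

The energy levels are E_n = -13.6057 Z² eV / n².

Energy at n = 10: E_10 = -13.6057 × 4² / 10² = -2.176912 eV
Energy at n = 4: E_4 = -13.6057 × 4² / 4² = -13.605700 eV

For emission (electron falling to lower state), the photon energy is:
E_photon = E_10 - E_4 = |-2.176912 - (-13.605700)|
E_photon = 11.429 eV

This energy is carried away by the emitted photon.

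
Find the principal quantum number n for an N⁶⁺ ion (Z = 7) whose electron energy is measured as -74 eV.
n = 3

The exact energy levels follow E_n = -13.6057 Z² / n² eV with Z = 7.

The measured value (-74 eV) is reported to only 2 significant figures, so we must test candidate n values and see which one matches to that precision.

Candidate energies:
  n = 1:  E = -13.6057 × 7² / 1² = -666.67930 eV
  n = 2:  E = -13.6057 × 7² / 2² = -166.66983 eV
  n = 3:  E = -13.6057 × 7² / 3² = -74.07548 eV  ← matches
  n = 4:  E = -13.6057 × 7² / 4² = -41.66746 eV
  n = 5:  E = -13.6057 × 7² / 5² = -26.66717 eV

Checking against the measurement of -74 eV (2 sig figs), only n = 3 agrees:
E_3 = -74.07548 eV, which rounds to -74 eV ✓

Therefore n = 3.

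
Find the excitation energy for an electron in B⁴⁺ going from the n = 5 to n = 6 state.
4.15730 eV

The energy levels of a hydrogen-like atom are E_n = -13.6057 Z² eV / n².

Energy at n = 5: E_5 = -13.6057 × 5² / 5² = -13.60570000 eV
Energy at n = 6: E_6 = -13.6057 × 5² / 6² = -9.44840278 eV

The excitation energy is the difference:
ΔE = E_6 - E_5
ΔE = -9.44840278 - (-13.60570000)
ΔE = 4.15730 eV

Since this is positive, energy must be absorbed (photon absorption).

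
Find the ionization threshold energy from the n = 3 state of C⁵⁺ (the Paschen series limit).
54.422800 eV

The series limit corresponds to the transition from n = ∞ to n = 3.
This is the highest energy (shortest wavelength) transition in the Paschen series.

E_∞ = 0 eV
E_3 = -13.6057 × 6² / 3² = -54.422800 eV

Energy at series limit:
ΔE = E_∞ - E_3 = 0 - (-54.422800) = 54.422800 eV

This energy equals the ionization energy from the n = 3 state of C⁵⁺.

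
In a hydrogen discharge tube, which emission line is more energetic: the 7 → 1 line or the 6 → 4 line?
7 → 1

Calculate the energy for each transition:

Transition 7 → 1:
ΔE₁ = |E_1 - E_7| = |-13.6057/1² - (-13.6057/7²)|
ΔE₁ = |-13.605700000 - (-0.277667347)| = 13.328033 eV

Transition 6 → 4:
ΔE₂ = |E_4 - E_6| = |-13.6057/4² - (-13.6057/6²)|
ΔE₂ = |-0.850356250 - (-0.377936111)| = 0.472420 eV

Since 13.328033 eV > 0.472420 eV, the transition 7 → 1 emits the more energetic photon.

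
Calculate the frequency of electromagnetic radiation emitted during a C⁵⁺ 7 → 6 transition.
8.72816e+14 Hz

First, find the transition energy:
E_7 = -13.6057 × 6² / 7² = -9.99602449 eV
E_6 = -13.6057 × 6² / 6² = -13.60570000 eV
|ΔE| = |E_6 - E_7| = 3.60967551 eV

Convert to Joules: E = 3.60967551 eV × (1.602177 × 10⁻¹⁹ J/eV) = 5.7833391e-19 J

Using E = hf:
f = E/h = 5.7833391e-19 J / (6.62607 × 10⁻³⁴ J·s)
f = 8.72816e+14 Hz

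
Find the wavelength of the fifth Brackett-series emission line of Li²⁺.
201.8803 nm

The lines of a series are numbered from the longest wavelength (smallest ΔE) outward; the fifth line is the transition from n = n_f + 5 to n_f.
The Brackett series has all transitions ending at n_f = 4.

For Li²⁺ (Z = 3), the fifth line (ε-line) is the jump from n = 9 to n = 4:
E_9 = -13.6057 × 3² / 9² = -1.51174444 eV
E_4 = -13.6057 × 3² / 4² = -7.65320625 eV
ΔE = E_9 - E_4 = 6.14146181 eV

λ = hc/E = 1239.84 eV·nm / 6.14146181 eV
λ = 201.8803 nm

This is the ε-line of the Brackett series in Li²⁺.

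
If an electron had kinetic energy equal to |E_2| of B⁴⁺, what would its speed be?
5.469e+06 m/s (or 1.82% of c)

The binding energy at n = 2 for B⁴⁺ is:
E_2 = -13.6057 × 5²/2² = -85.03563 eV
|E_2| = 85.03563 eV

Convert to Joules:
KE = 85.03563 eV × (1.602177 × 10⁻¹⁹ J/eV) = 1.36242e-17 J

Using KE = ½mv²:
v = √(2·KE/m_e)
v = √(2 × 1.36242e-17 J / 9.10938 × 10⁻³¹ kg)
v = 5.469e+06 m/s

This is approximately 1.82% the speed of light.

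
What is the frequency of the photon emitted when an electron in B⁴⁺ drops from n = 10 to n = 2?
1.97e+16 Hz

First, find the transition energy:
E_10 = -13.6057 × 5² / 10² = -3.4014250 eV
E_2 = -13.6057 × 5² / 2² = -85.0356250 eV
|ΔE| = |E_2 - E_10| = 81.6342000 eV

Convert to Joules: E = 81.6342000 eV × (1.602177 × 10⁻¹⁹ J/eV) = 1.3079e-17 J

Using E = hf:
f = E/h = 1.3079e-17 J / (6.62607 × 10⁻³⁴ J·s)
f = 1.97e+16 Hz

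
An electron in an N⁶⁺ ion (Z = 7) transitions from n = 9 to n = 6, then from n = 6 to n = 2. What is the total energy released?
158.439 eV

The energy levels of N⁶⁺ are E_n = -13.6057 × 7² / n² eV.

First transition (9 → 6):
ΔE₁ = |E_6 - E_9|
ΔE₁ = |-18.518869444 - (-8.230608642)| = 10.288261 eV

Second transition (6 → 2):
ΔE₂ = |E_2 - E_6|
ΔE₂ = |-166.669825000 - (-18.518869444)| = 148.150956 eV

Total energy released:
E_total = ΔE₁ + ΔE₂ = 10.288261 + 148.150956 = 158.439 eV

Note: This equals the direct transition 9 → 2: 158.439 eV ✓
Energy is conserved regardless of the path taken.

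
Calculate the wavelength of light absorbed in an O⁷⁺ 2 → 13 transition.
5.83 nm

First, find the transition energy using E_n = -13.6057 Z² / n² eV:
E_2 = -13.6057 × 8² / 2² = -217.6912 eV
E_13 = -13.6057 × 8² / 13² = -5.1525 eV

Photon energy: |ΔE| = |E_13 - E_2| = 212.5387 eV

Convert to wavelength using E = hc/λ with hc = 1239.84 eV·nm:
λ = hc/E = 1239.84 eV·nm / 212.5387 eV
λ = 5.83 nm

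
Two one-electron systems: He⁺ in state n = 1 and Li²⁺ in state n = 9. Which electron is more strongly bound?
He⁺ at n = 1 (E = -54.423 eV)

Using E_n = -13.6057 Z² / n² eV:

He⁺ (Z = 2) at n = 1:
E = -13.6057 × 2² / 1² = -13.6057 × 4 / 1 = -54.422800 eV

Li²⁺ (Z = 3) at n = 9:
E = -13.6057 × 3² / 9² = -13.6057 × 9 / 81 = -1.511744 eV

Since -54.422800 eV < -1.511744 eV,
He⁺ at n = 1 is more tightly bound (requires more energy to ionize).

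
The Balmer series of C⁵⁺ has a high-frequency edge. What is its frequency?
2.96e+16 Hz

The series limit corresponds to the transition from n = ∞ to n = 2.
This is the highest energy (shortest wavelength) transition in the Balmer series.

E_∞ = 0 eV
E_2 = -13.6057 × 6² / 2² = -122.45130 eV

Energy at series limit:
ΔE = E_∞ - E_2 = 0 - (-122.45130) = 122.45130 eV
E = 122.45130 eV × (1.602177 × 10⁻¹⁹ J/eV) = 1.9619e-17 J
f = E/h = 1.9619e-17 J / (6.62607 × 10⁻³⁴ J·s) = 2.96e+16 Hz

This energy equals the ionization energy from the n = 2 state of C⁵⁺.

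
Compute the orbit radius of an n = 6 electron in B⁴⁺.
0.3810 nm (or 3.8101 Å)

The Bohr radius formula is:
r_n = n² a₀ / Z

where a₀ = 0.0529177 nm is the Bohr radius.

For B⁴⁺ (Z = 5) at n = 6:
r_6 = 6² × 0.0529177 nm / 5
r_6 = 36 × 0.0529177 nm / 5
r_6 = 1.90504 nm / 5
r_6 = 0.3810 nm

The electron orbits at approximately 0.3810 nm from the nucleus.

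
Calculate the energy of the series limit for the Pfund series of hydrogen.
0.54423 eV

The series limit corresponds to the transition from n = ∞ to n = 5.
This is the highest energy (shortest wavelength) transition in the Pfund series.

E_∞ = 0 eV
E_5 = -13.6057 / 5² = -0.54423 eV

Energy at series limit:
ΔE = E_∞ - E_5 = 0 - (-0.54423) = 0.54423 eV

This energy equals the ionization energy from the n = 5 state of hydrogen.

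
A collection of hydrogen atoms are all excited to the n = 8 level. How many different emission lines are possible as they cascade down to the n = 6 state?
3

The electron can occupy levels n = 6, 7, ..., 8 during de-excitation — that is m = 8 - 6 + 1 = 3 distinct levels.

The number of distinct spectral lines equals the number of ways to choose 2 of these m levels (each pair gives one possible emission transition):

Number of lines = m(m-1)/2 = 3×2/2 = 3

These correspond to all possible transitions between the 3 levels:
8 → 7, 8 → 6, 7 → 6

Each transition produces a photon with a unique energy (and thus wavelength). This count does not depend on Z.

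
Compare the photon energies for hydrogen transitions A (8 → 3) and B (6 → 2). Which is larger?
6 → 2

Calculate the energy for each transition:

Transition 8 → 3:
ΔE₁ = |E_3 - E_8| = |-13.6057/3² - (-13.6057/8²)|
ΔE₁ = |-1.511744444444 - (-0.212589062500)| = 1.299155382 eV

Transition 6 → 2:
ΔE₂ = |E_2 - E_6| = |-13.6057/2² - (-13.6057/6²)|
ΔE₂ = |-3.401425000000 - (-0.377936111111)| = 3.023488889 eV

Since 3.023488889 eV > 1.299155382 eV, the transition 6 → 2 emits the more energetic photon.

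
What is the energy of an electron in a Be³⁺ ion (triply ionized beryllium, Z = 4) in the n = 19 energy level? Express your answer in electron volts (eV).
-0.603023 eV

The energy levels of a hydrogen-like atom are given by:
E_n = -13.6057 Z² / n² eV  (with Z = 4 for Be³⁺)

For n = 19:
E_19 = -13.6057 × 4² / 19²
E_19 = -13.6057 × 16 / 361
E_19 = -0.603023 eV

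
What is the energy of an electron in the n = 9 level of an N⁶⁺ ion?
-8.23061 eV

For hydrogen-like ions, the energy levels scale with Z²:
E_n = -13.6057 Z² / n² eV

For N⁶⁺ (Z = 7) at n = 9:
E_9 = -13.6057 × 7² / 9²
E_9 = -13.6057 × 49 / 81
E_9 = -666.6793 / 81
E_9 = -8.23061 eV

The energy is 49 times more negative than hydrogen at the same n due to the stronger nuclear charge.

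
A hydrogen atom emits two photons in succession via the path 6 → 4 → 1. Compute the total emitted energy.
13.22776 eV

The energy levels of hydrogen are E_n = -13.6057 / n² eV.

First transition (6 → 4):
ΔE₁ = |E_4 - E_6|
ΔE₁ = |-0.85035625000 - (-0.37793611111)| = 0.47242014 eV

Second transition (4 → 1):
ΔE₂ = |E_1 - E_4|
ΔE₂ = |-13.60570000000 - (-0.85035625000)| = 12.75534375 eV

Total energy released:
E_total = ΔE₁ + ΔE₂ = 0.47242014 + 12.75534375 = 13.22776 eV

Note: This equals the direct transition 6 → 1: 13.22776 eV ✓
Energy is conserved regardless of the path taken.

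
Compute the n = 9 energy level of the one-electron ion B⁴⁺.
-4.1993 eV

For hydrogen-like ions, the energy levels scale with Z²:
E_n = -13.6057 Z² / n² eV

For B⁴⁺ (Z = 5) at n = 9:
E_9 = -13.6057 × 5² / 9²
E_9 = -13.6057 × 25 / 81
E_9 = -340.1425 / 81
E_9 = -4.1993 eV

The energy is 25 times more negative than hydrogen at the same n due to the stronger nuclear charge.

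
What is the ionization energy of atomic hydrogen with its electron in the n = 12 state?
0.09 eV

The ionization energy is the energy needed to remove the electron completely (n → ∞).

For hydrogen, E_n = -13.6057 eV / n².

At n = 12: E_12 = -13.6057 / 12² = -0.09448 eV
At n = ∞: E_∞ = 0 eV

Ionization energy = E_∞ - E_12 = 0 - (-0.09448) = 0.09448 eV
Ionization energy ≈ 0.09 eV

This is also called the binding energy of the electron in state n = 12.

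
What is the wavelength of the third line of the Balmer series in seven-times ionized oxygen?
6.780247 nm

The lines of a series are numbered from the longest wavelength (smallest ΔE) outward; the third line is the transition from n = n_f + 3 to n_f.
The Balmer series has all transitions ending at n_f = 2.

For O⁷⁺ (Z = 8), the third line (γ-line) is the jump from n = 5 to n = 2:
E_5 = -13.6057 × 8² / 5² = -34.83059200 eV
E_2 = -13.6057 × 8² / 2² = -217.69120000 eV
ΔE = E_5 - E_2 = 182.86060800 eV

λ = hc/E = 1239.84 eV·nm / 182.86060800 eV
λ = 6.780247 nm

This is the γ-line of the Balmer series in O⁷⁺.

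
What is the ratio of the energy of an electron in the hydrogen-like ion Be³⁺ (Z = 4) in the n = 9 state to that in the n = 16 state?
3.1605

Using E_n = -13.6057 Z² / n² eV with Z = 4:

E_9 = -13.6057 × 4² / 9² = -217.6912 / 81 = -2.6875456790 eV
E_16 = -13.6057 × 4² / 16² = -217.6912 / 256 = -0.8503562500 eV

The ratio is:
E_9/E_16 = (-2.6875456790) / (-0.8503562500)
E_9/E_16 = (-217.6912/81) / (-217.6912/256)
E_9/E_16 = 256/81
E_9/E_16 = 3.1605
(Note: the Z² factors cancel in the ratio.)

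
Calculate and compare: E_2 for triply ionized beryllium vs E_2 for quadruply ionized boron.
B⁴⁺ at n = 2 (E = -85.0356 eV)

Using E_n = -13.6057 Z² / n² eV:

Be³⁺ (Z = 4) at n = 2:
E = -13.6057 × 4² / 2² = -13.6057 × 16 / 4 = -54.4228000 eV

B⁴⁺ (Z = 5) at n = 2:
E = -13.6057 × 5² / 2² = -13.6057 × 25 / 4 = -85.0356250 eV

Since -85.0356250 eV < -54.4228000 eV,
B⁴⁺ at n = 2 is more tightly bound (requires more energy to ionize).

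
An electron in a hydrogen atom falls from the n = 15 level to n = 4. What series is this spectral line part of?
Brackett series

The spectral series in hydrogen are named based on the final (lower) energy level:
- Lyman series: n_final = 1 (ultraviolet)
- Balmer series: n_final = 2 (visible/near-UV)
- Paschen series: n_final = 3 (infrared)
- Brackett series: n_final = 4 (infrared)
- Pfund series: n_final = 5 (far infrared)

Since this transition ends at n = 4, it belongs to the Brackett series.

For reference, this 15 → 4 line has photon energy
ΔE = 13.6057 eV × (1/4² - 1/15²) = 0.78988647222 eV,
corresponding to wavelength λ = hc/ΔE = 1239.84 eV·nm / 0.78988647222 eV = 1569.64329 nm in the infrared region.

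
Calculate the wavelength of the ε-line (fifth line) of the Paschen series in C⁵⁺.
26.509531 nm

The lines of a series are numbered from the longest wavelength (smallest ΔE) outward; the fifth line is the transition from n = n_f + 5 to n_f.
The Paschen series has all transitions ending at n_f = 3.

For C⁵⁺ (Z = 6), the fifth line (ε-line) is the jump from n = 8 to n = 3:
E_8 = -13.6057 × 6² / 8² = -7.65320625 eV
E_3 = -13.6057 × 6² / 3² = -54.42280000 eV
ΔE = E_8 - E_3 = 46.76959375 eV

λ = hc/E = 1239.84 eV·nm / 46.76959375 eV
λ = 26.509531 nm

This is the ε-line of the Paschen series in C⁵⁺.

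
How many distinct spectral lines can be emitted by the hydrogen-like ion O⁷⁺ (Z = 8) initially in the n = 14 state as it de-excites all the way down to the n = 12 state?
3

The electron can occupy levels n = 12, 13, ..., 14 during de-excitation — that is m = 14 - 12 + 1 = 3 distinct levels.

The number of distinct spectral lines equals the number of ways to choose 2 of these m levels (each pair gives one possible emission transition):

Number of lines = m(m-1)/2 = 3×2/2 = 3

These correspond to all possible transitions between the 3 levels:
14 → 13, 14 → 12, 13 → 12

Each transition produces a photon with a unique energy (and thus wavelength). This count does not depend on Z.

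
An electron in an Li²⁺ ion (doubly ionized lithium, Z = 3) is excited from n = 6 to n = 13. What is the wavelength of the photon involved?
463.1693 nm

First, find the transition energy using E_n = -13.6057 Z² / n² eV:
E_6 = -13.6057 × 3² / 6² = -3.40142500 eV
E_13 = -13.6057 × 3² / 13² = -0.72456391 eV

Photon energy: |ΔE| = |E_13 - E_6| = 2.67686109 eV

Convert to wavelength using E = hc/λ with hc = 1239.84 eV·nm:
λ = hc/E = 1239.84 eV·nm / 2.67686109 eV
λ = 463.1693 nm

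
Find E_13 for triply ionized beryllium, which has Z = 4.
-1.288 eV

For hydrogen-like ions, the energy levels scale with Z²:
E_n = -13.6057 Z² / n² eV

For Be³⁺ (Z = 4) at n = 13:
E_13 = -13.6057 × 4² / 13²
E_13 = -13.6057 × 16 / 169
E_13 = -217.6912 / 169
E_13 = -1.288 eV

The energy is 16 times more negative than hydrogen at the same n due to the stronger nuclear charge.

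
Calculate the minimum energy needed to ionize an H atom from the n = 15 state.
0.060 eV

The ionization energy is the energy needed to remove the electron completely (n → ∞).

For hydrogen, E_n = -13.6057 eV / n².

At n = 15: E_15 = -13.6057 / 15² = -0.060470 eV
At n = ∞: E_∞ = 0 eV

Ionization energy = E_∞ - E_15 = 0 - (-0.060470) = 0.060470 eV
Ionization energy ≈ 0.060 eV

This is also called the binding energy of the electron in state n = 15.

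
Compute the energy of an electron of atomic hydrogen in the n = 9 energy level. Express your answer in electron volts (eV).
-0.16797 eV

The energy levels of a hydrogen-like atom are given by:
E_n = -13.6057 eV / n²

For n = 9:
E_9 = -13.6057 eV / 9²
E_9 = -13.6057 eV / 81
E_9 = -0.16797 eV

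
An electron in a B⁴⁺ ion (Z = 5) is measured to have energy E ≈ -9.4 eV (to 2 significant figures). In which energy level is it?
n = 6

The exact energy levels follow E_n = -13.6057 Z² / n² eV with Z = 5.

The measured value (-9.4 eV) is reported to only 2 significant figures, so we must test candidate n values and see which one matches to that precision.

Candidate energies:
  n = 4:  E = -13.6057 × 5² / 4² = -21.25891 eV
  n = 5:  E = -13.6057 × 5² / 5² = -13.60570 eV
  n = 6:  E = -13.6057 × 5² / 6² = -9.44840 eV  ← matches
  n = 7:  E = -13.6057 × 5² / 7² = -6.94168 eV
  n = 8:  E = -13.6057 × 5² / 8² = -5.31473 eV

Checking against the measurement of -9.4 eV (2 sig figs), only n = 6 agrees:
E_6 = -9.44840 eV, which rounds to -9.4 eV ✓

Therefore n = 6.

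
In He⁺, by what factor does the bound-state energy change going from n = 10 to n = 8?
1.5625

Using E_n = -13.6057 Z² / n² eV with Z = 2:

E_8 = -13.6057 × 2² / 8² = -54.4228 / 64 = -0.85035625 eV
E_10 = -13.6057 × 2² / 10² = -54.4228 / 100 = -0.54422800 eV

The ratio is:
E_8/E_10 = (-0.85035625) / (-0.54422800)
E_8/E_10 = (-54.4228/64) / (-54.4228/100)
E_8/E_10 = 100/64
E_8/E_10 = 1.5625
(Note: the Z² factors cancel in the ratio.)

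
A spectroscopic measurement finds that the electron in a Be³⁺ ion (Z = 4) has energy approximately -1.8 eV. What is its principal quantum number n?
n = 11

The exact energy levels follow E_n = -13.6057 Z² / n² eV with Z = 4.

The measured value (-1.8 eV) is reported to only 2 significant figures, so we must test candidate n values and see which one matches to that precision.

Candidate energies:
  n = 9:  E = -13.6057 × 4² / 9² = -2.68755 eV
  n = 10:  E = -13.6057 × 4² / 10² = -2.17691 eV
  n = 11:  E = -13.6057 × 4² / 11² = -1.79910 eV  ← matches
  n = 12:  E = -13.6057 × 4² / 12² = -1.51174 eV
  n = 13:  E = -13.6057 × 4² / 13² = -1.28811 eV

Checking against the measurement of -1.8 eV (2 sig figs), only n = 11 agrees:
E_11 = -1.79910 eV, which rounds to -1.8 eV ✓

Therefore n = 11.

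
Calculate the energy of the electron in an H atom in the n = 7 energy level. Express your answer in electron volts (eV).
-0.27767 eV

The energy levels of a hydrogen-like atom are given by:
E_n = -13.6057 eV / n²

For n = 7:
E_7 = -13.6057 eV / 7²
E_7 = -13.6057 eV / 49
E_7 = -0.27767 eV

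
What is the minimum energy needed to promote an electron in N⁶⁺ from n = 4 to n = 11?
36.16 eV

The energy levels of a hydrogen-like atom are E_n = -13.6057 Z² eV / n².

Energy at n = 4: E_4 = -13.6057 × 7² / 4² = -41.66746 eV
Energy at n = 11: E_11 = -13.6057 × 7² / 11² = -5.50975 eV

The excitation energy is the difference:
ΔE = E_11 - E_4
ΔE = -5.50975 - (-41.66746)
ΔE = 36.16 eV

Since this is positive, energy must be absorbed (photon absorption).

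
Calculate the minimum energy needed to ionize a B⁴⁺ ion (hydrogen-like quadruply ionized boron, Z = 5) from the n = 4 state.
21.259 eV

The ionization energy is the energy needed to remove the electron completely (n → ∞).

For a hydrogen-like ion with Z = 5, E_n = -13.6057 Z² / n² eV.

At n = 4: E_4 = -13.6057 × 5² / 4² = -21.258906 eV
At n = ∞: E_∞ = 0 eV

Ionization energy = E_∞ - E_4 = 0 - (-21.258906) = 21.258906 eV
Ionization energy ≈ 21.259 eV

This is also called the binding energy of the electron in state n = 4.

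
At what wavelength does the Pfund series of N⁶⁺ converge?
46.49 nm

The series limit corresponds to the transition from n = ∞ to n = 5.
This is the highest energy (shortest wavelength) transition in the Pfund series.

E_∞ = 0 eV
E_5 = -13.6057 × 7² / 5² = -26.6672 eV

Energy at series limit:
ΔE = E_∞ - E_5 = 0 - (-26.6672) = 26.6672 eV
λ = hc/E = 1239.84 eV·nm / 26.6672 eV = 46.49 nm

This energy equals the ionization energy from the n = 5 state of N⁶⁺.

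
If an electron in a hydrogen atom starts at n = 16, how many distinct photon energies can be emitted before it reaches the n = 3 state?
91

The electron can occupy levels n = 3, 4, ..., 16 during de-excitation — that is m = 16 - 3 + 1 = 14 distinct levels.

The number of distinct spectral lines equals the number of ways to choose 2 of these m levels (each pair gives one possible emission transition):

Number of lines = m(m-1)/2 = 14×13/2 = 91

These correspond to all possible transitions between the 14 levels:
16 → 15, 16 → 14, 16 → 13, 16 → 12, 16 → 11, 16 → 10, 16 → 9, 16 → 8...

Each transition produces a photon with a unique energy (and thus wavelength). This count does not depend on Z.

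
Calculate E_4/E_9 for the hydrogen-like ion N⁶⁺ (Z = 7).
5.062500

Using E_n = -13.6057 Z² / n² eV with Z = 7:

E_4 = -13.6057 × 7² / 4² = -666.6793 / 16 = -41.667456250000 eV
E_9 = -13.6057 × 7² / 9² = -666.6793 / 81 = -8.230608641975 eV

The ratio is:
E_4/E_9 = (-41.667456250000) / (-8.230608641975)
E_4/E_9 = (-666.6793/16) / (-666.6793/81)
E_4/E_9 = 81/16
E_4/E_9 = 5.062500
(Note: the Z² factors cancel in the ratio.)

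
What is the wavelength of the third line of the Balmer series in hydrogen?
433.935777 nm

The lines of a series are numbered from the longest wavelength (smallest ΔE) outward; the third line is the transition from n = n_f + 3 to n_f.
The Balmer series has all transitions ending at n_f = 2.

For H, the third line (γ-line) is the jump from n = 5 to n = 2:
E_5 = -13.6057 / 5² = -0.5442280000 eV
E_2 = -13.6057 / 2² = -3.4014250000 eV
ΔE = E_5 - E_2 = 2.8571970000 eV

λ = hc/E = 1239.84 eV·nm / 2.8571970000 eV
λ = 433.935777 nm

This is the γ-line of the Balmer series in H.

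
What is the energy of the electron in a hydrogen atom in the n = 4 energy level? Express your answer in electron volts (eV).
-0.8504 eV

The energy levels of a hydrogen-like atom are given by:
E_n = -13.6057 eV / n²

For n = 4:
E_4 = -13.6057 eV / 4²
E_4 = -13.6057 eV / 16
E_4 = -0.8504 eV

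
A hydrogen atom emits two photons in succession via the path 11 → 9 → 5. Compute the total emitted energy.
0.43 eV

The energy levels of hydrogen are E_n = -13.6057 / n² eV.

First transition (11 → 9):
ΔE₁ = |E_9 - E_11|
ΔE₁ = |-0.16797160 - (-0.11244380)| = 0.05553 eV

Second transition (9 → 5):
ΔE₂ = |E_5 - E_9|
ΔE₂ = |-0.54422800 - (-0.16797160)| = 0.37626 eV

Total energy released:
E_total = ΔE₁ + ΔE₂ = 0.05553 + 0.37626 = 0.43 eV

Note: This equals the direct transition 11 → 5: 0.43 eV ✓
Energy is conserved regardless of the path taken.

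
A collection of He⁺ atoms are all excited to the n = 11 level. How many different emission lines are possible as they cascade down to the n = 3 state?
36

The electron can occupy levels n = 3, 4, ..., 11 during de-excitation — that is m = 11 - 3 + 1 = 9 distinct levels.

The number of distinct spectral lines equals the number of ways to choose 2 of these m levels (each pair gives one possible emission transition):

Number of lines = m(m-1)/2 = 9×8/2 = 36

These correspond to all possible transitions between the 9 levels:
11 → 10, 11 → 9, 11 → 8, 11 → 7, 11 → 6, 11 → 5, 11 → 4, 11 → 3...

Each transition produces a photon with a unique energy (and thus wavelength). This count does not depend on Z.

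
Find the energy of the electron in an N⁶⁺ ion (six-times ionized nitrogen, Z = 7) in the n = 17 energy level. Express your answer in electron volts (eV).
-2.30685 eV

The energy levels of a hydrogen-like atom are given by:
E_n = -13.6057 Z² / n² eV  (with Z = 7 for N⁶⁺)

For n = 17:
E_17 = -13.6057 × 7² / 17²
E_17 = -13.6057 × 49 / 289
E_17 = -2.30685 eV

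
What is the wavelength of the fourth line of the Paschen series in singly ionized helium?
251.167452 nm

The lines of a series are numbered from the longest wavelength (smallest ΔE) outward; the fourth line is the transition from n = n_f + 4 to n_f.
The Paschen series has all transitions ending at n_f = 3.

For He⁺ (Z = 2), the fourth line (δ-line) is the jump from n = 7 to n = 3:
E_7 = -13.6057 × 2² / 7² = -1.1106693878 eV
E_3 = -13.6057 × 2² / 3² = -6.0469777778 eV
ΔE = E_7 - E_3 = 4.9363083900 eV

λ = hc/E = 1239.84 eV·nm / 4.9363083900 eV
λ = 251.167452 nm

This is the δ-line of the Paschen series in He⁺.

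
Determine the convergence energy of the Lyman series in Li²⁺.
122.451300 eV

The series limit corresponds to the transition from n = ∞ to n = 1.
This is the highest energy (shortest wavelength) transition in the Lyman series.

E_∞ = 0 eV
E_1 = -13.6057 × 3² / 1² = -122.451300 eV

Energy at series limit:
ΔE = E_∞ - E_1 = 0 - (-122.451300) = 122.451300 eV

This energy equals the ionization energy from the n = 1 state of Li²⁺.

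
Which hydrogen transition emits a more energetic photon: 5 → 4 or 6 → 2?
6 → 2

Calculate the energy for each transition:

Transition 5 → 4:
ΔE₁ = |E_4 - E_5| = |-13.6057/4² - (-13.6057/5²)|
ΔE₁ = |-0.850356250000 - (-0.544228000000)| = 0.306128250 eV

Transition 6 → 2:
ΔE₂ = |E_2 - E_6| = |-13.6057/2² - (-13.6057/6²)|
ΔE₂ = |-3.401425000000 - (-0.377936111111)| = 3.023488889 eV

Since 3.023488889 eV > 0.306128250 eV, the transition 6 → 2 emits the more energetic photon.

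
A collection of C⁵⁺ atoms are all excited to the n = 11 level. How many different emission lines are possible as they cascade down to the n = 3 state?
36

The electron can occupy levels n = 3, 4, ..., 11 during de-excitation — that is m = 11 - 3 + 1 = 9 distinct levels.

The number of distinct spectral lines equals the number of ways to choose 2 of these m levels (each pair gives one possible emission transition):

Number of lines = m(m-1)/2 = 9×8/2 = 36

These correspond to all possible transitions between the 9 levels:
11 → 10, 11 → 9, 11 → 8, 11 → 7, 11 → 6, 11 → 5, 11 → 4, 11 → 3...

Each transition produces a photon with a unique energy (and thus wavelength). This count does not depend on Z.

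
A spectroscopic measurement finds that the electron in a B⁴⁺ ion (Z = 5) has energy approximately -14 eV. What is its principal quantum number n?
n = 5

The exact energy levels follow E_n = -13.6057 Z² / n² eV with Z = 5.

The measured value (-14 eV) is reported to only 2 significant figures, so we must test candidate n values and see which one matches to that precision.

Candidate energies:
  n = 3:  E = -13.6057 × 5² / 3² = -37.79361 eV
  n = 4:  E = -13.6057 × 5² / 4² = -21.25891 eV
  n = 5:  E = -13.6057 × 5² / 5² = -13.60570 eV  ← matches
  n = 6:  E = -13.6057 × 5² / 6² = -9.44840 eV
  n = 7:  E = -13.6057 × 5² / 7² = -6.94168 eV

Checking against the measurement of -14 eV (2 sig figs), only n = 5 agrees:
E_5 = -13.60570 eV, which rounds to -14 eV ✓

Therefore n = 5.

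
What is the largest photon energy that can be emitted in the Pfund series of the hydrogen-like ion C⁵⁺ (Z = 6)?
19.59221 eV

The series limit corresponds to the transition from n = ∞ to n = 5.
This is the highest energy (shortest wavelength) transition in the Pfund series.

E_∞ = 0 eV
E_5 = -13.6057 × 6² / 5² = -19.59221 eV

Energy at series limit:
ΔE = E_∞ - E_5 = 0 - (-19.59221) = 19.59221 eV

This energy equals the ionization energy from the n = 5 state of C⁵⁺.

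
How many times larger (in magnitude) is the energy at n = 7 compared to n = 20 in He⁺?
8.16327

Using E_n = -13.6057 Z² / n² eV with Z = 2:

E_7 = -13.6057 × 2² / 7² = -54.4228 / 49 = -1.11066938776 eV
E_20 = -13.6057 × 2² / 20² = -54.4228 / 400 = -0.13605700000 eV

The ratio is:
E_7/E_20 = (-1.11066938776) / (-0.13605700000)
E_7/E_20 = (-54.4228/49) / (-54.4228/400)
E_7/E_20 = 400/49
E_7/E_20 = 8.16327
(Note: the Z² factors cancel in the ratio.)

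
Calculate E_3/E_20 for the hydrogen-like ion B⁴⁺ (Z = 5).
44.44444

Using E_n = -13.6057 Z² / n² eV with Z = 5:

E_3 = -13.6057 × 5² / 3² = -340.1425 / 9 = -37.79361111111 eV
E_20 = -13.6057 × 5² / 20² = -340.1425 / 400 = -0.85035625000 eV

The ratio is:
E_3/E_20 = (-37.79361111111) / (-0.85035625000)
E_3/E_20 = (-340.1425/9) / (-340.1425/400)
E_3/E_20 = 400/9
E_3/E_20 = 44.44444
(Note: the Z² factors cancel in the ratio.)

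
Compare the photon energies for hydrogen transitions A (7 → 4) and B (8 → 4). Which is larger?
8 → 4

Calculate the energy for each transition:

Transition 7 → 4:
ΔE₁ = |E_4 - E_7| = |-13.6057/4² - (-13.6057/7²)|
ΔE₁ = |-0.8503562500 - (-0.2776673469)| = 0.5726889 eV

Transition 8 → 4:
ΔE₂ = |E_4 - E_8| = |-13.6057/4² - (-13.6057/8²)|
ΔE₂ = |-0.8503562500 - (-0.2125890625)| = 0.6377672 eV

Since 0.6377672 eV > 0.5726889 eV, the transition 8 → 4 emits the more energetic photon.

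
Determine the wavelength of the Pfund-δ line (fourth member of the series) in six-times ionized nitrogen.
67.248976 nm

The lines of a series are numbered from the longest wavelength (smallest ΔE) outward; the fourth line is the transition from n = n_f + 4 to n_f.
The Pfund series has all transitions ending at n_f = 5.

For N⁶⁺ (Z = 7), the fourth line (δ-line) is the jump from n = 9 to n = 5:
E_9 = -13.6057 × 7² / 9² = -8.23060864 eV
E_5 = -13.6057 × 7² / 5² = -26.66717200 eV
ΔE = E_9 - E_5 = 18.43656336 eV

λ = hc/E = 1239.84 eV·nm / 18.43656336 eV
λ = 67.248976 nm

This is the δ-line of the Pfund series in N⁶⁺.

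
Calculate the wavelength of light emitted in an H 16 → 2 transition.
370.29186 nm

First, find the transition energy using E_n = -13.6057 / n² eV:
E_16 = -13.6057 / 16² = -0.053147266 eV
E_2 = -13.6057 / 2² = -3.401425000 eV

Photon energy: |ΔE| = |E_2 - E_16| = 3.348277734 eV

Convert to wavelength using E = hc/λ with hc = 1239.84 eV·nm:
λ = hc/E = 1239.84 eV·nm / 3.348277734 eV
λ = 370.29186 nm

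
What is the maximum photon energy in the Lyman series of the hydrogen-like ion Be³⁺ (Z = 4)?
217.691 eV

The series limit corresponds to the transition from n = ∞ to n = 1.
This is the highest energy (shortest wavelength) transition in the Lyman series.

E_∞ = 0 eV
E_1 = -13.6057 × 4² / 1² = -217.691 eV

Energy at series limit:
ΔE = E_∞ - E_1 = 0 - (-217.691) = 217.691 eV

This energy equals the ionization energy from the n = 1 state of Be³⁺.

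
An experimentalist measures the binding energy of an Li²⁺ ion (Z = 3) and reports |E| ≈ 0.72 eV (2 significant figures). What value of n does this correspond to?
n = 13

The exact energy levels follow E_n = -13.6057 Z² / n² eV with Z = 3.

The measured value (-0.72 eV) is reported to only 2 significant figures, so we must test candidate n values and see which one matches to that precision.

Candidate energies:
  n = 11:  E = -13.6057 × 3² / 11² = -1.01199 eV
  n = 12:  E = -13.6057 × 3² / 12² = -0.85036 eV
  n = 13:  E = -13.6057 × 3² / 13² = -0.72456 eV  ← matches
  n = 14:  E = -13.6057 × 3² / 14² = -0.62475 eV
  n = 15:  E = -13.6057 × 3² / 15² = -0.54423 eV

Checking against the measurement of -0.72 eV (2 sig figs), only n = 13 agrees:
E_13 = -0.72456 eV, which rounds to -0.72 eV ✓

Therefore n = 13.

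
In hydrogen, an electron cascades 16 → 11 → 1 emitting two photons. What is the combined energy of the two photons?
13.55255 eV

The energy levels of hydrogen are E_n = -13.6057 / n² eV.

First transition (16 → 11):
ΔE₁ = |E_11 - E_16|
ΔE₁ = |-0.11244380165 - (-0.05314726563)| = 0.05929654 eV

Second transition (11 → 1):
ΔE₂ = |E_1 - E_11|
ΔE₂ = |-13.60570000000 - (-0.11244380165)| = 13.49325620 eV

Total energy released:
E_total = ΔE₁ + ΔE₂ = 0.05929654 + 13.49325620 = 13.55255 eV

Note: This equals the direct transition 16 → 1: 13.55255 eV ✓
Energy is conserved regardless of the path taken.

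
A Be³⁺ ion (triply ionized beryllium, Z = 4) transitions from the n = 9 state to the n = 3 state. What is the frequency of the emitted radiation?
5.20e+15 Hz

First, find the transition energy:
E_9 = -13.6057 × 4² / 9² = -2.68754568 eV
E_3 = -13.6057 × 4² / 3² = -24.18791111 eV
|ΔE| = |E_3 - E_9| = 21.50036543 eV

Convert to Joules: E = 21.50036543 eV × (1.602177 × 10⁻¹⁹ J/eV) = 3.4447e-18 J

Using E = hf:
f = E/h = 3.4447e-18 J / (6.62607 × 10⁻³⁴ J·s)
f = 5.20e+15 Hz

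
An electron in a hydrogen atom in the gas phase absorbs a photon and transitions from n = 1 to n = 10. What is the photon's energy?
13.46964 eV

The energy levels of a hydrogen-like atom are E_n = -13.6057 eV / n².

Energy at n = 1: E_1 = -13.6057 / 1² = -13.60570000 eV
Energy at n = 10: E_10 = -13.6057 / 10² = -0.13605700 eV

The excitation energy is the difference:
ΔE = E_10 - E_1
ΔE = -0.13605700 - (-13.60570000)
ΔE = 13.46964 eV

Since this is positive, energy must be absorbed (photon absorption).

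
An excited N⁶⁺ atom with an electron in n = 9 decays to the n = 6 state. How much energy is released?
10.288 eV

The energy levels are E_n = -13.6057 Z² eV / n².

Energy at n = 9: E_9 = -13.6057 × 7² / 9² = -8.230609 eV
Energy at n = 6: E_6 = -13.6057 × 7² / 6² = -18.518869 eV

For emission (electron falling to lower state), the photon energy is:
E_photon = E_9 - E_6 = |-8.230609 - (-18.518869)|
E_photon = 10.288 eV

This energy is carried away by the emitted photon.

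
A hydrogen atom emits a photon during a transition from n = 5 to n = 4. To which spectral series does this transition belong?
Brackett series

The spectral series in hydrogen are named based on the final (lower) energy level:
- Lyman series: n_final = 1 (ultraviolet)
- Balmer series: n_final = 2 (visible/near-UV)
- Paschen series: n_final = 3 (infrared)
- Brackett series: n_final = 4 (infrared)
- Pfund series: n_final = 5 (far infrared)

Since this transition ends at n = 4, it belongs to the Brackett series.

For reference, this 5 → 4 line has photon energy
ΔE = 13.6057 eV × (1/4² - 1/5²) = 0.306128250 eV,
corresponding to wavelength λ = hc/ΔE = 1239.84 eV·nm / 0.306128250 eV = 4050.067 nm in the infrared region.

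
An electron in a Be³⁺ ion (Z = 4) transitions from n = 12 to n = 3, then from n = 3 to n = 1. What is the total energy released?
216.17946 eV

The energy levels of Be³⁺ are E_n = -13.6057 × 4² / n² eV.

First transition (12 → 3):
ΔE₁ = |E_3 - E_12|
ΔE₁ = |-24.18791111111 - (-1.51174444444)| = 22.67616667 eV

Second transition (3 → 1):
ΔE₂ = |E_1 - E_3|
ΔE₂ = |-217.69120000000 - (-24.18791111111)| = 193.50328889 eV

Total energy released:
E_total = ΔE₁ + ΔE₂ = 22.67616667 + 193.50328889 = 216.17946 eV

Note: This equals the direct transition 12 → 1: 216.17946 eV ✓
Energy is conserved regardless of the path taken.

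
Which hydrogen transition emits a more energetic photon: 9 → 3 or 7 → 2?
7 → 2

Calculate the energy for each transition:

Transition 9 → 3:
ΔE₁ = |E_3 - E_9| = |-13.6057/3² - (-13.6057/9²)|
ΔE₁ = |-1.511744444444 - (-0.167971604938)| = 1.343772840 eV

Transition 7 → 2:
ΔE₂ = |E_2 - E_7| = |-13.6057/2² - (-13.6057/7²)|
ΔE₂ = |-3.401425000000 - (-0.277667346939)| = 3.123757653 eV

Since 3.123757653 eV > 1.343772840 eV, the transition 7 → 2 emits the more energetic photon.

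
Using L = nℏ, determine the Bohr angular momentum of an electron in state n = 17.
1.7928e-33 J·s (or 17ℏ)

In the Bohr model, angular momentum is quantized:
L = nℏ

where ℏ = h/(2π) = 1.054572e-34 J·s

For n = 17:
L = 17 × 1.054572e-34 J·s
L = 1.7928e-33 J·s

This can also be written as L = 17ℏ.
The angular momentum is an integer multiple of the reduced Planck constant.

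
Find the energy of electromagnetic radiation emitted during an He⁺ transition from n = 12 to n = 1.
54.04486 eV

The energy levels are E_n = -13.6057 Z² eV / n².

Energy at n = 12: E_12 = -13.6057 × 2² / 12² = -0.37793611 eV
Energy at n = 1: E_1 = -13.6057 × 2² / 1² = -54.42280000 eV

For emission (electron falling to lower state), the photon energy is:
E_photon = E_12 - E_1 = |-0.37793611 - (-54.42280000)|
E_photon = 54.04486 eV

This energy is carried away by the emitted photon.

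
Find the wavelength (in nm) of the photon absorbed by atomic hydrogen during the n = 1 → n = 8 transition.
92.57297 nm

First, find the transition energy using E_n = -13.6057 / n² eV:
E_1 = -13.6057 / 1² = -13.6057000 eV
E_8 = -13.6057 / 8² = -0.2125891 eV

Photon energy: |ΔE| = |E_8 - E_1| = 13.3931109 eV

Convert to wavelength using E = hc/λ with hc = 1239.84 eV·nm:
λ = hc/E = 1239.84 eV·nm / 13.3931109 eV
λ = 92.57297 nm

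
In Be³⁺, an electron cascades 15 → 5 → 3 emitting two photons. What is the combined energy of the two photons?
23.220 eV

The energy levels of Be³⁺ are E_n = -13.6057 × 4² / n² eV.

First transition (15 → 5):
ΔE₁ = |E_5 - E_15|
ΔE₁ = |-8.707648000 - (-0.967516444)| = 7.740132 eV

Second transition (5 → 3):
ΔE₂ = |E_3 - E_5|
ΔE₂ = |-24.187911111 - (-8.707648000)| = 15.480263 eV

Total energy released:
E_total = ΔE₁ + ΔE₂ = 7.740132 + 15.480263 = 23.220 eV

Note: This equals the direct transition 15 → 3: 23.220 eV ✓
Energy is conserved regardless of the path taken.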